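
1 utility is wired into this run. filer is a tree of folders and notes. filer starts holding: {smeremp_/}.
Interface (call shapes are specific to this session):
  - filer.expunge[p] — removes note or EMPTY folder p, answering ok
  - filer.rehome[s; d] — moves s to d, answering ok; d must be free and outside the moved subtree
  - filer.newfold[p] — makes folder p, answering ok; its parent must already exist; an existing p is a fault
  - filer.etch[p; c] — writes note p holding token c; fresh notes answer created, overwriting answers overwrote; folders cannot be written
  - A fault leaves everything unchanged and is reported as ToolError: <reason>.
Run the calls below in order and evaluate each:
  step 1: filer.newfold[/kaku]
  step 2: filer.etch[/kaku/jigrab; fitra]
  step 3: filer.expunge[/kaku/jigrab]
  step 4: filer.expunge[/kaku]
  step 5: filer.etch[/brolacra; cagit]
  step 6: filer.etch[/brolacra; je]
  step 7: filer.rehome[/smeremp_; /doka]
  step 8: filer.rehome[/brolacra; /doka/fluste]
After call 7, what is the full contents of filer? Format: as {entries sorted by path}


~$ newfold /kaku
= ok
~$ etch /kaku/jigrab fitra
= created
~$ expunge /kaku/jigrab
= ok
~$ expunge /kaku
= ok
~$ etch /brolacra cagit
= created
~$ etch /brolacra je
= overwrote
~$ rehome /smeremp_ /doka
= ok
~$ rehome /brolacra /doka/fluste
= ok

Answer: {brolacra=je, doka/}


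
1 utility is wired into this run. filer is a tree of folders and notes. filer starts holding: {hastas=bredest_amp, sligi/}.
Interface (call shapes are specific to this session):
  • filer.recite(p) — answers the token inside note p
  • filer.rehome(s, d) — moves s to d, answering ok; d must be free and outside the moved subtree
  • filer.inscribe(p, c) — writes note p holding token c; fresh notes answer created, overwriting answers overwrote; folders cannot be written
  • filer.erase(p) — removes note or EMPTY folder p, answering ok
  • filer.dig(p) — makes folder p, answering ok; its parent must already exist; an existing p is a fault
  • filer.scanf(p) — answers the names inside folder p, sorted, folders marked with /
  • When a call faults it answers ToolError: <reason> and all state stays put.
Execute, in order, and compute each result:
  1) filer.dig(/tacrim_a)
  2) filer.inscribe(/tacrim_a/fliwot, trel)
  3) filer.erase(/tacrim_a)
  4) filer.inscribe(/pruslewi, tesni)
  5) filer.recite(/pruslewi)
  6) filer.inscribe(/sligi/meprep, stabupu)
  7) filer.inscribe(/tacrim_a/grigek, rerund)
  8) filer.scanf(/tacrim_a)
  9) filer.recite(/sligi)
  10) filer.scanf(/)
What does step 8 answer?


Answer: [fliwot, grigek]

Derivation:
==> filer.dig(p→/tacrim_a)
<== ok
==> filer.inscribe(p→/tacrim_a/fliwot, c→trel)
<== created
==> filer.erase(p→/tacrim_a)
<== ToolError: not empty
==> filer.inscribe(p→/pruslewi, c→tesni)
<== created
==> filer.recite(p→/pruslewi)
<== tesni
==> filer.inscribe(p→/sligi/meprep, c→stabupu)
<== created
==> filer.inscribe(p→/tacrim_a/grigek, c→rerund)
<== created
==> filer.scanf(p→/tacrim_a)
<== [fliwot, grigek]
==> filer.recite(p→/sligi)
<== ToolError: is a directory
==> filer.scanf(p→/)
<== [hastas, pruslewi, sligi/, tacrim_a/]


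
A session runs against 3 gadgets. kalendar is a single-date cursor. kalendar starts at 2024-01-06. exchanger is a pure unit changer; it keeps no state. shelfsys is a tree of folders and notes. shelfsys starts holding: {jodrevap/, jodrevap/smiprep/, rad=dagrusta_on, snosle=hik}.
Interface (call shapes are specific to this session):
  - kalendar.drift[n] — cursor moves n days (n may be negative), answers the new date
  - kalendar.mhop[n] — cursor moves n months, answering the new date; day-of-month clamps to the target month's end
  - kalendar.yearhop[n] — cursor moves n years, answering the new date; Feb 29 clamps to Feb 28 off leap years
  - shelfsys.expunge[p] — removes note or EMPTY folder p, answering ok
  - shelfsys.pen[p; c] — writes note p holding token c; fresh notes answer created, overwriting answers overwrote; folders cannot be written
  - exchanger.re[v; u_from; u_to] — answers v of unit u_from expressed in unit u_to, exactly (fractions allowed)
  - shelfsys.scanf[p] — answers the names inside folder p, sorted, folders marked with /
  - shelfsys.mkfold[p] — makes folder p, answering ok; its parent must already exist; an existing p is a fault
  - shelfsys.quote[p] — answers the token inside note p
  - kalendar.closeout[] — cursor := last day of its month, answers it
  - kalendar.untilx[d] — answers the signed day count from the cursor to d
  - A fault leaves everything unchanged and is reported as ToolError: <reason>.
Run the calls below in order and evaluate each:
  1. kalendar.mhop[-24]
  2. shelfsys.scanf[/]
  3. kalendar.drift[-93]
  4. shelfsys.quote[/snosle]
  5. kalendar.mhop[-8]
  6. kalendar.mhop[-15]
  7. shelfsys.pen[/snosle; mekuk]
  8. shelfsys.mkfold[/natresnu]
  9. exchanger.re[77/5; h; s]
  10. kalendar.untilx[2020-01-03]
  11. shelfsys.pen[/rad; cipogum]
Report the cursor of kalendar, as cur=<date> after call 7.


Next I call kalendar.mhop passing n→-24, — result: 2022-01-06.
I use shelfsys.scanf passing p→/, which returns [jodrevap/, rad, snosle].
I use kalendar.drift passing n→-93, and see 2021-10-05.
I use shelfsys.quote passing p→/snosle, and observe hik.
I use kalendar.mhop passing n→-8: 2021-02-05.
Now I run kalendar.mhop passing n→-15, → 2019-11-05.
Now I run shelfsys.pen passing p→/snosle, c→mekuk, and observe overwrote.
Calling shelfsys.mkfold passing p→/natresnu, which returns ok.
I invoke exchanger.re passing v→77/5, u_from→h, u_to→s, giving 55440.
Using kalendar.untilx passing d→2020-01-03, → 59.
Using shelfsys.pen passing p→/rad, c→cipogum, — result: overwrote.

Answer: cur=2019-11-05


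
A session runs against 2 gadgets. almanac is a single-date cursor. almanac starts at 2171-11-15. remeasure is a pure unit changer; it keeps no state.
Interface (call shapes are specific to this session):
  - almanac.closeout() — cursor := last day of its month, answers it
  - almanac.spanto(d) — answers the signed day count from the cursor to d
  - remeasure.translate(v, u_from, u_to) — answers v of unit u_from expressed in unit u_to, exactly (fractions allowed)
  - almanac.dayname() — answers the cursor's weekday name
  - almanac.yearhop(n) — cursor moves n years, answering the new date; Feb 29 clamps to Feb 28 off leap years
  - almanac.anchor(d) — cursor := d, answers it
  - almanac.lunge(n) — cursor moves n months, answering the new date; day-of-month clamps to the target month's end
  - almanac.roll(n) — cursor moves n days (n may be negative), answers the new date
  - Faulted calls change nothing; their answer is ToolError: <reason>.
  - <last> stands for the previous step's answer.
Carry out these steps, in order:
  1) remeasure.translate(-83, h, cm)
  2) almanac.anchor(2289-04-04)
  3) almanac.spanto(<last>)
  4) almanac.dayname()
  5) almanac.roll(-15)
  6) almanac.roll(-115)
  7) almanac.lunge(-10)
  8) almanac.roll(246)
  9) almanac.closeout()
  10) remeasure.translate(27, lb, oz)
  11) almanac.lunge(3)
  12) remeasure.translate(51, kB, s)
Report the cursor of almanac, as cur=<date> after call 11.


Answer: cur=2288-12-30

Derivation:
// remeasure.translate(v=-83, u_from=h, u_to=cm) -> ToolError: incompatible units
// almanac.anchor(d=2289-04-04) -> 2289-04-04
// almanac.spanto(d=<last>) -> 0
// almanac.dayname() -> Thursday
// almanac.roll(n=-15) -> 2289-03-20
// almanac.roll(n=-115) -> 2288-11-25
// almanac.lunge(n=-10) -> 2288-01-25
// almanac.roll(n=246) -> 2288-09-27
// almanac.closeout() -> 2288-09-30
// remeasure.translate(v=27, u_from=lb, u_to=oz) -> 432
// almanac.lunge(n=3) -> 2288-12-30
// remeasure.translate(v=51, u_from=kB, u_to=s) -> ToolError: incompatible units


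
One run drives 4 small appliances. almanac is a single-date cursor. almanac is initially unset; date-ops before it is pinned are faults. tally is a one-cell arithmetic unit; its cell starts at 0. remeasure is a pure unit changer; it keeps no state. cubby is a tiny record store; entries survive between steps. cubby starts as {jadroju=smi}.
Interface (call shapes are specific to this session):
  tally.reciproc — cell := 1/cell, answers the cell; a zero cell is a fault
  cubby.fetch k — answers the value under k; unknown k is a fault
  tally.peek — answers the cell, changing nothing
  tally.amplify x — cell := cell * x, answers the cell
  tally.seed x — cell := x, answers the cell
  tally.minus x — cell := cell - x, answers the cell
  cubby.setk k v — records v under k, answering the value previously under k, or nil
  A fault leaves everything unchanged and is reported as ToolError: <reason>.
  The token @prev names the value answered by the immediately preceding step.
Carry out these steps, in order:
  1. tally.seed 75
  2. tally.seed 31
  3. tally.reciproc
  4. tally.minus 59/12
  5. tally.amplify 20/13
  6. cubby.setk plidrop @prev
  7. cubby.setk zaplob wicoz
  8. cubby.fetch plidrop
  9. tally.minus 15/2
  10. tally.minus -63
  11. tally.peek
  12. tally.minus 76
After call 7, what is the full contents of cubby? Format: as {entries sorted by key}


[in] tally.seed x=75
= 75
[in] tally.seed x=31
= 31
[in] tally.reciproc
= 1/31
[in] tally.minus x=59/12
= -1817/372
[in] tally.amplify x=20/13
= -9085/1209
[in] cubby.setk k=plidrop v=@prev
= nil
[in] cubby.setk k=zaplob v=wicoz
= nil
[in] cubby.fetch k=plidrop
= -9085/1209
[in] tally.minus x=15/2
= -36305/2418
[in] tally.minus x=-63
= 116029/2418
[in] tally.peek
= 116029/2418
[in] tally.minus x=76
= -67739/2418

Answer: {jadroju=smi, plidrop=-9085/1209, zaplob=wicoz}


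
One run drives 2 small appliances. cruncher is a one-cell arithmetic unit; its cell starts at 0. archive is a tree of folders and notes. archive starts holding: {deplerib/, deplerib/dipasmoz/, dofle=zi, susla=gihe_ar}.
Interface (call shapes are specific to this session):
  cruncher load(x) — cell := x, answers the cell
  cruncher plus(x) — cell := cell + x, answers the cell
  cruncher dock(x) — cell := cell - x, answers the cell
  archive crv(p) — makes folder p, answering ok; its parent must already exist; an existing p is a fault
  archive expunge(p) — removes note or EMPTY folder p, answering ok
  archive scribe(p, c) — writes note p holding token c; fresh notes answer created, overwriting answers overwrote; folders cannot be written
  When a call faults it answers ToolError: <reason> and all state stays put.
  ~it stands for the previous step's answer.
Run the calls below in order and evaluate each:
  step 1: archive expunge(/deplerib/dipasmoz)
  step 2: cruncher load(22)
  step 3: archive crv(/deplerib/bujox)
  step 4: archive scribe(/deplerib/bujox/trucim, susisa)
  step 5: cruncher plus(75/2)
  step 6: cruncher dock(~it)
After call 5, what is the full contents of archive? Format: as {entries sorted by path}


Answer: {deplerib/, deplerib/bujox/, deplerib/bujox/trucim=susisa, dofle=zi, susla=gihe_ar}

Derivation:
[in] archive expunge p: /deplerib/dipasmoz
= ok
[in] cruncher load x: 22
= 22
[in] archive crv p: /deplerib/bujox
= ok
[in] archive scribe p: /deplerib/bujox/trucim c: susisa
= created
[in] cruncher plus x: 75/2
= 119/2
[in] cruncher dock x: ~it
= 0


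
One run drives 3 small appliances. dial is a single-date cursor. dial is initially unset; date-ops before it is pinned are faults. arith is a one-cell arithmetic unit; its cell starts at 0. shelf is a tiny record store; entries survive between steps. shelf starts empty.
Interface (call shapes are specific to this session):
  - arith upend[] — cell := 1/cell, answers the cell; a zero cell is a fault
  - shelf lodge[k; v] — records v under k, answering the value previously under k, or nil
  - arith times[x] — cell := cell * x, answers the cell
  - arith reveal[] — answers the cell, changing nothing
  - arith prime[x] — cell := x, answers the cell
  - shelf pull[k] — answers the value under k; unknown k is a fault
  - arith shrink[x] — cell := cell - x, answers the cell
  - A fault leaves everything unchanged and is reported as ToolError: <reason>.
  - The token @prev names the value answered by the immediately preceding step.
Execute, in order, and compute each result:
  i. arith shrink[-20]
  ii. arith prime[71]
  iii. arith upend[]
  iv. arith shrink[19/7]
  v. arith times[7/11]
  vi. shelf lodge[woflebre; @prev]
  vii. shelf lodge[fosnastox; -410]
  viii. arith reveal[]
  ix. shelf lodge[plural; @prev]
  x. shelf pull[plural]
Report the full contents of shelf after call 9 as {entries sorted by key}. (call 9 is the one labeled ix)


Answer: {fosnastox=-410, plural=-122/71, woflebre=-122/71}

Derivation:
> arith shrink x=-20
[out] 20
> arith prime x=71
[out] 71
> arith upend
[out] 1/71
> arith shrink x=19/7
[out] -1342/497
> arith times x=7/11
[out] -122/71
> shelf lodge k=woflebre v=@prev
[out] nil
> shelf lodge k=fosnastox v=-410
[out] nil
> arith reveal
[out] -122/71
> shelf lodge k=plural v=@prev
[out] nil
> shelf pull k=plural
[out] -122/71


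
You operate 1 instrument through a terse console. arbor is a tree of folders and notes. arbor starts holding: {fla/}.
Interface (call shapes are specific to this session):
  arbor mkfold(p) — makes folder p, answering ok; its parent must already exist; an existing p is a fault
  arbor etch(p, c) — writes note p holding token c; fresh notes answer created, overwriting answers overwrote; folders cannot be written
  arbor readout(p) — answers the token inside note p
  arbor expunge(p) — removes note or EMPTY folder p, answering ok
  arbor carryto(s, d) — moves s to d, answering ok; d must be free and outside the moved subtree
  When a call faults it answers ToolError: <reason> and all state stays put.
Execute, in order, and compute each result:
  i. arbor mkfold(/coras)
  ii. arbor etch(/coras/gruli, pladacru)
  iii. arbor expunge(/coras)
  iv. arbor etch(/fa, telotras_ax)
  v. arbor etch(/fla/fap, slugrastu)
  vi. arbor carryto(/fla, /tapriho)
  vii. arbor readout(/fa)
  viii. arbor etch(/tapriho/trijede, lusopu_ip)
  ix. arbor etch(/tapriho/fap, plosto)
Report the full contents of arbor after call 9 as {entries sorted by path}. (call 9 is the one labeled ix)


-- 1. arbor mkfold(p='/coras') ~> ok
-- 2. arbor etch(p='/coras/gruli', c='pladacru') ~> created
-- 3. arbor expunge(p='/coras') ~> ToolError: not empty
-- 4. arbor etch(p='/fa', c='telotras_ax') ~> created
-- 5. arbor etch(p='/fla/fap', c='slugrastu') ~> created
-- 6. arbor carryto(s='/fla', d='/tapriho') ~> ok
-- 7. arbor readout(p='/fa') ~> telotras_ax
-- 8. arbor etch(p='/tapriho/trijede', c='lusopu_ip') ~> created
-- 9. arbor etch(p='/tapriho/fap', c='plosto') ~> overwrote

Answer: {coras/, coras/gruli=pladacru, fa=telotras_ax, tapriho/, tapriho/fap=plosto, tapriho/trijede=lusopu_ip}


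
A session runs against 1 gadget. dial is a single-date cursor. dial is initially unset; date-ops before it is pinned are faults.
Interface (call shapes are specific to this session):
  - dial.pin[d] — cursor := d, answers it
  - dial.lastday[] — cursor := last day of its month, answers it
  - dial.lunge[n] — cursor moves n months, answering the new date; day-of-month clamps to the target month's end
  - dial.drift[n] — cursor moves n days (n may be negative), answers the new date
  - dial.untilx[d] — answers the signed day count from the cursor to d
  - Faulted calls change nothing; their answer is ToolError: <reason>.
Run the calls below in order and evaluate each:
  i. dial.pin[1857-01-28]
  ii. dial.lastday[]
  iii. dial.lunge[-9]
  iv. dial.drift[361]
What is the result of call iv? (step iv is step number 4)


Answer: 1857-04-26

Derivation:
·→ dial.pin(d: 1857-01-28)
·← 1857-01-28
·→ dial.lastday()
·← 1857-01-31
·→ dial.lunge(n: -9)
·← 1856-04-30
·→ dial.drift(n: 361)
·← 1857-04-26


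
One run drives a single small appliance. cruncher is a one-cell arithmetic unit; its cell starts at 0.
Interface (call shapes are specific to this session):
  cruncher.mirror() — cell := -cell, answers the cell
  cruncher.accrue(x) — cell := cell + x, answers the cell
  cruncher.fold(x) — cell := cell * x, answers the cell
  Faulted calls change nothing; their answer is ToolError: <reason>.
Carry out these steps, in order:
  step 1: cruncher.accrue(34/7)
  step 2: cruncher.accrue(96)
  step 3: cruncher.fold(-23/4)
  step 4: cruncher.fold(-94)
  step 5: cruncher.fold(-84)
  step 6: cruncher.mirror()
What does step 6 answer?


Answer: 4579116

Derivation:
Act: accrue[34/7]
Obs: 34/7
Act: accrue[96]
Obs: 706/7
Act: fold[-23/4]
Obs: -8119/14
Act: fold[-94]
Obs: 381593/7
Act: fold[-84]
Obs: -4579116
Act: mirror[]
Obs: 4579116


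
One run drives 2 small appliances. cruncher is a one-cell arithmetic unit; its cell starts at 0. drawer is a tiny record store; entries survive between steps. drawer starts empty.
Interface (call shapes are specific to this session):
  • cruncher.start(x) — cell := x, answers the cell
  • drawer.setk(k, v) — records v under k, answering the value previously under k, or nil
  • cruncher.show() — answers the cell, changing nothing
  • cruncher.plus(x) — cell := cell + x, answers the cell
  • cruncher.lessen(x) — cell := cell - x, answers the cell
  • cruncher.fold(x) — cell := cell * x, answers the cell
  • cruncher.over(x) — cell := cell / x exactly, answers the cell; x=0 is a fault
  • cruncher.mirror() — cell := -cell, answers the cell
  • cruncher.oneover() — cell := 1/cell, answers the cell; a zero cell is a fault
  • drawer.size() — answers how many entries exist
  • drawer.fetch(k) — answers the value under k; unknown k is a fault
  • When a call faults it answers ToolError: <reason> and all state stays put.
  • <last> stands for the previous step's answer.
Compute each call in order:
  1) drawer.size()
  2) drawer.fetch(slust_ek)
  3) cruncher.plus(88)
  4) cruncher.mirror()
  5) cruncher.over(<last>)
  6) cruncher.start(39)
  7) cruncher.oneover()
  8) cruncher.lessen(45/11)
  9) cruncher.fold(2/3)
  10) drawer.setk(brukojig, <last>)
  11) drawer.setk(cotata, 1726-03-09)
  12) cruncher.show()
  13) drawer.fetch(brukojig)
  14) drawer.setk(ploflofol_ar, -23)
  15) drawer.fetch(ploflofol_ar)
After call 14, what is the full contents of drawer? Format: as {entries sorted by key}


Answer: {brukojig=-3488/1287, cotata=1726-03-09, ploflofol_ar=-23}

Derivation:
Invoking size(): 0.
I invoke fetch on slust_ek, giving ToolError: no such key slust_ek.
Then plus on 88, and observe 88.
I try mirror(), and see -88.
I run over on <last>, and observe 1.
Next I call start on 39, — result: 39.
Using oneover: 1/39.
I call lessen on 45/11, which returns -1744/429.
I use fold on 2/3, — result: -3488/1287.
I try setk on brukojig, <last>, giving nil.
Next I call setk on cotata, 1726-03-09: nil.
I use show, — result: -3488/1287.
I try fetch on brukojig, and get -3488/1287.
Invoking setk on ploflofol_ar, -23, yielding nil.
I invoke fetch on ploflofol_ar, — result: -23.


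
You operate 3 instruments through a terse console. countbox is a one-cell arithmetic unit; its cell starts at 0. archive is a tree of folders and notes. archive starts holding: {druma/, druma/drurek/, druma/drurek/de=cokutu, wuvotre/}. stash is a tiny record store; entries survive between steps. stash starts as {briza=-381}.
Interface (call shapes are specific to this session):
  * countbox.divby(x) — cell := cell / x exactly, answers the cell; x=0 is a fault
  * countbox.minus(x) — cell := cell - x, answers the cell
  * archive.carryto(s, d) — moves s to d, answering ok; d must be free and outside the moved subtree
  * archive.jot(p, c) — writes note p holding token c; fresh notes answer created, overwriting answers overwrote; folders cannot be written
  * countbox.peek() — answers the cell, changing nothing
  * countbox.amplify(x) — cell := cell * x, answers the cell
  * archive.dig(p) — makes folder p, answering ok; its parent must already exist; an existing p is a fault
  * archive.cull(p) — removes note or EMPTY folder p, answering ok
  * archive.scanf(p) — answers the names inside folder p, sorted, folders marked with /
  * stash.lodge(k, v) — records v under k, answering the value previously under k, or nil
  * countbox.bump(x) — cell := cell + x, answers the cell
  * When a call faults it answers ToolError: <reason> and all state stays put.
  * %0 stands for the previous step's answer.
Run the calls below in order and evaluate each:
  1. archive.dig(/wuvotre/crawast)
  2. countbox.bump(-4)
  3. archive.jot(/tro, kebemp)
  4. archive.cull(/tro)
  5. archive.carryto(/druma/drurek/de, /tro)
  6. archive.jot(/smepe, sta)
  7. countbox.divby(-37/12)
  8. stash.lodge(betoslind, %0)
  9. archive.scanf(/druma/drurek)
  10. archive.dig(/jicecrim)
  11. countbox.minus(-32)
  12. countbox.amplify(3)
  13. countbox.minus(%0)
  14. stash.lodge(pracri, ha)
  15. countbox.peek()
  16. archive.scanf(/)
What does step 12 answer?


[in] archive.dig /wuvotre/crawast
:: ok
[in] countbox.bump -4
:: -4
[in] archive.jot /tro kebemp
:: created
[in] archive.cull /tro
:: ok
[in] archive.carryto /druma/drurek/de /tro
:: ok
[in] archive.jot /smepe sta
:: created
[in] countbox.divby -37/12
:: 48/37
[in] stash.lodge betoslind %0
:: nil
[in] archive.scanf /druma/drurek
:: []
[in] archive.dig /jicecrim
:: ok
[in] countbox.minus -32
:: 1232/37
[in] countbox.amplify 3
:: 3696/37
[in] countbox.minus %0
:: 0
[in] stash.lodge pracri ha
:: nil
[in] countbox.peek
:: 0
[in] archive.scanf /
:: [druma/, jicecrim/, smepe, tro, wuvotre/]

Answer: 3696/37


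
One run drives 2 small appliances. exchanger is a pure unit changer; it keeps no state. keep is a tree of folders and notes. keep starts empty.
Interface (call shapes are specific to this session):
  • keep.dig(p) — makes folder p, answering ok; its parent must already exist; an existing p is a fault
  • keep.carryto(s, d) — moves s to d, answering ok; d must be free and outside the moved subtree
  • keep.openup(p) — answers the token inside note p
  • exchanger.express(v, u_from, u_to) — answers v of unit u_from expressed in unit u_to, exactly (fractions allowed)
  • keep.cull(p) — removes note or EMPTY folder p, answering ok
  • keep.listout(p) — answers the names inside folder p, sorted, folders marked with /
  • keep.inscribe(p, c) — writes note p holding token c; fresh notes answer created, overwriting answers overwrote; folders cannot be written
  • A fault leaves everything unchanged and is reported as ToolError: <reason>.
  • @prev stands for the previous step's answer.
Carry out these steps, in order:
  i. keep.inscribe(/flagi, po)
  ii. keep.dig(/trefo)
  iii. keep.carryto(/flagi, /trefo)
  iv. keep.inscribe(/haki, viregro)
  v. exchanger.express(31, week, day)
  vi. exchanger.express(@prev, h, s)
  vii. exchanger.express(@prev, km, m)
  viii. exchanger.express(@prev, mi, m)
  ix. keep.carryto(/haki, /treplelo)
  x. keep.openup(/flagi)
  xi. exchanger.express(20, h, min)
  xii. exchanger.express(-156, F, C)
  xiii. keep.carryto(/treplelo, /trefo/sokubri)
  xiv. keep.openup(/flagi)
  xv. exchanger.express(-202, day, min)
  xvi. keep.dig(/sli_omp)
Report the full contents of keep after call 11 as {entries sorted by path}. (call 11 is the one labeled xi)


Act: inscribe[/flagi; po]
Obs: created
Act: dig[/trefo]
Obs: ok
Act: carryto[/flagi; /trefo]
Obs: ToolError: exists
Act: inscribe[/haki; viregro]
Obs: created
Act: express[31; week; day]
Obs: 217
Act: express[@prev; h; s]
Obs: 781200
Act: express[@prev; km; m]
Obs: 781200000
Act: express[@prev; mi; m]
Obs: 1257219532800
Act: carryto[/haki; /treplelo]
Obs: ok
Act: openup[/flagi]
Obs: po
Act: express[20; h; min]
Obs: 1200
Act: express[-156; F; C]
Obs: -940/9
Act: carryto[/treplelo; /trefo/sokubri]
Obs: ok
Act: openup[/flagi]
Obs: po
Act: express[-202; day; min]
Obs: -290880
Act: dig[/sli_omp]
Obs: ok

Answer: {flagi=po, trefo/, treplelo=viregro}


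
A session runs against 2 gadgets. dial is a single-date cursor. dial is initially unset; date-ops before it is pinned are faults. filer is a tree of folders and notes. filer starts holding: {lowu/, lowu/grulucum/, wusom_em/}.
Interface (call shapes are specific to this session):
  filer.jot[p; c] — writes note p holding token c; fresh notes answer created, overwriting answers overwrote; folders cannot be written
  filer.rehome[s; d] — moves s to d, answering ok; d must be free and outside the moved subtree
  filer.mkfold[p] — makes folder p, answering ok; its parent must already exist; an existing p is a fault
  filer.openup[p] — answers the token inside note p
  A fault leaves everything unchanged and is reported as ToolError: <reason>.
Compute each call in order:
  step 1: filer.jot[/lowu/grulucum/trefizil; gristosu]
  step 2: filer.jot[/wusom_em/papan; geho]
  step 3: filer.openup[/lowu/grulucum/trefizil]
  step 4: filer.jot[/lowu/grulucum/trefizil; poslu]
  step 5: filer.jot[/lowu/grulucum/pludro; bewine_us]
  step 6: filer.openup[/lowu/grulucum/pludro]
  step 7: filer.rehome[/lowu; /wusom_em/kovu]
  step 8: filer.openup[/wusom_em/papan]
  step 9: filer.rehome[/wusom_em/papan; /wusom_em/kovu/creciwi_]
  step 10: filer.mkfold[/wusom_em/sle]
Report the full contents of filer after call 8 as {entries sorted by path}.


Answer: {wusom_em/, wusom_em/kovu/, wusom_em/kovu/grulucum/, wusom_em/kovu/grulucum/pludro=bewine_us, wusom_em/kovu/grulucum/trefizil=poslu, wusom_em/papan=geho}

Derivation:
CALL filer.jot[p='/lowu/grulucum/trefizil'; c='gristosu']
RET  created
CALL filer.jot[p='/wusom_em/papan'; c='geho']
RET  created
CALL filer.openup[p='/lowu/grulucum/trefizil']
RET  gristosu
CALL filer.jot[p='/lowu/grulucum/trefizil'; c='poslu']
RET  overwrote
CALL filer.jot[p='/lowu/grulucum/pludro'; c='bewine_us']
RET  created
CALL filer.openup[p='/lowu/grulucum/pludro']
RET  bewine_us
CALL filer.rehome[s='/lowu'; d='/wusom_em/kovu']
RET  ok
CALL filer.openup[p='/wusom_em/papan']
RET  geho
CALL filer.rehome[s='/wusom_em/papan'; d='/wusom_em/kovu/creciwi_']
RET  ok
CALL filer.mkfold[p='/wusom_em/sle']
RET  ok


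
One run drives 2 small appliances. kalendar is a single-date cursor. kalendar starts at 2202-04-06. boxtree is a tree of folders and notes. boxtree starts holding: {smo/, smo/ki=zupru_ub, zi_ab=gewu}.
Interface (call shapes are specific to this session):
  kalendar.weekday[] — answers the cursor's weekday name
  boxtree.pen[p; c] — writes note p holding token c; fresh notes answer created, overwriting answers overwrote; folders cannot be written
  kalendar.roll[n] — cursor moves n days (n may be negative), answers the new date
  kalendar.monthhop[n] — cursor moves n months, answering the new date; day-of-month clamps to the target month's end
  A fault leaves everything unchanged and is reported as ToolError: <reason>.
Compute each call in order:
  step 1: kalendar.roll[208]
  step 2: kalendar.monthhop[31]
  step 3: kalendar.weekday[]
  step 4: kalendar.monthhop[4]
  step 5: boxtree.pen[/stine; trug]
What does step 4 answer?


Answer: 2205-09-30

Derivation:
! 1. kalendar.roll(n→208) ~> 2202-10-31
! 2. kalendar.monthhop(n→31) ~> 2205-05-31
! 3. kalendar.weekday() ~> Friday
! 4. kalendar.monthhop(n→4) ~> 2205-09-30
! 5. boxtree.pen(p→/stine, c→trug) ~> created


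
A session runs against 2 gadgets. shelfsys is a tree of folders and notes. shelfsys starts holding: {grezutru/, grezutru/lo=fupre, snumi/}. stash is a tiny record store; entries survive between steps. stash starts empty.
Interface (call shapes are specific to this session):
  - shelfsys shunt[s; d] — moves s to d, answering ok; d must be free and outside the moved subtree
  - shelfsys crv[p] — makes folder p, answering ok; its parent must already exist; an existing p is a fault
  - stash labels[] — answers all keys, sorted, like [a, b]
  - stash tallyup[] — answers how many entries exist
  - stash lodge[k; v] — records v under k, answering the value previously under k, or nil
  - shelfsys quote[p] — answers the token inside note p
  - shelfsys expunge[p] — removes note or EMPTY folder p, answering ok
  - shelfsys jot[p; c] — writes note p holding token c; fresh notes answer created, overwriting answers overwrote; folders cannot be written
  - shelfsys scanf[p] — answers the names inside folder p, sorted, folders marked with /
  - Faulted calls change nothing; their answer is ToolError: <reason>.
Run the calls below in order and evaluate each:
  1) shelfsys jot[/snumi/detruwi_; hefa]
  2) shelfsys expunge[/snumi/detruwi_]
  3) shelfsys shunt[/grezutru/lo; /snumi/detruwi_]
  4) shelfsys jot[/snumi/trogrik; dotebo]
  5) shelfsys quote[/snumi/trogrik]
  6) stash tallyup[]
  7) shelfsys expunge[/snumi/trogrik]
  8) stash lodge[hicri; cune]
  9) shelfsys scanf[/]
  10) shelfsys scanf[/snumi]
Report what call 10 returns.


→ shelfsys jot(p=/snumi/detruwi_, c=hefa)
← created
→ shelfsys expunge(p=/snumi/detruwi_)
← ok
→ shelfsys shunt(s=/grezutru/lo, d=/snumi/detruwi_)
← ok
→ shelfsys jot(p=/snumi/trogrik, c=dotebo)
← created
→ shelfsys quote(p=/snumi/trogrik)
← dotebo
→ stash tallyup()
← 0
→ shelfsys expunge(p=/snumi/trogrik)
← ok
→ stash lodge(k=hicri, v=cune)
← nil
→ shelfsys scanf(p=/)
← [grezutru/, snumi/]
→ shelfsys scanf(p=/snumi)
← [detruwi_]

Answer: [detruwi_]


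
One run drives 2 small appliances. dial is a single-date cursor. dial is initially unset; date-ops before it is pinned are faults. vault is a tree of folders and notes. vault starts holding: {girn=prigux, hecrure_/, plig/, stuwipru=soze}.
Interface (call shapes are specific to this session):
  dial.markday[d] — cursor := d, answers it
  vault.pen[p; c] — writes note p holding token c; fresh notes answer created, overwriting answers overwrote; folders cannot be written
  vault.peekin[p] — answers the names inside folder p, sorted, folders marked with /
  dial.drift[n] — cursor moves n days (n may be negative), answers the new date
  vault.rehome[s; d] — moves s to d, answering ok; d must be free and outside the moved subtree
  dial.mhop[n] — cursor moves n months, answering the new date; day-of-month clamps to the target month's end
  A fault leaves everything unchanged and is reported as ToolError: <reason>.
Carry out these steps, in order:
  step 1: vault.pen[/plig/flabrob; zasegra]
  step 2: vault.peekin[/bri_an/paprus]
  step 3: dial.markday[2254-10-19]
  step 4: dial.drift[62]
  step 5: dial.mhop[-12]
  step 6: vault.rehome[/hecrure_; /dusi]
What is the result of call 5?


Answer: 2253-12-20

Derivation:
[in] vault.pen p→/plig/flabrob c→zasegra
  created
[in] vault.peekin p→/bri_an/paprus
  ToolError: not found
[in] dial.markday d→2254-10-19
  2254-10-19
[in] dial.drift n→62
  2254-12-20
[in] dial.mhop n→-12
  2253-12-20
[in] vault.rehome s→/hecrure_ d→/dusi
  ok


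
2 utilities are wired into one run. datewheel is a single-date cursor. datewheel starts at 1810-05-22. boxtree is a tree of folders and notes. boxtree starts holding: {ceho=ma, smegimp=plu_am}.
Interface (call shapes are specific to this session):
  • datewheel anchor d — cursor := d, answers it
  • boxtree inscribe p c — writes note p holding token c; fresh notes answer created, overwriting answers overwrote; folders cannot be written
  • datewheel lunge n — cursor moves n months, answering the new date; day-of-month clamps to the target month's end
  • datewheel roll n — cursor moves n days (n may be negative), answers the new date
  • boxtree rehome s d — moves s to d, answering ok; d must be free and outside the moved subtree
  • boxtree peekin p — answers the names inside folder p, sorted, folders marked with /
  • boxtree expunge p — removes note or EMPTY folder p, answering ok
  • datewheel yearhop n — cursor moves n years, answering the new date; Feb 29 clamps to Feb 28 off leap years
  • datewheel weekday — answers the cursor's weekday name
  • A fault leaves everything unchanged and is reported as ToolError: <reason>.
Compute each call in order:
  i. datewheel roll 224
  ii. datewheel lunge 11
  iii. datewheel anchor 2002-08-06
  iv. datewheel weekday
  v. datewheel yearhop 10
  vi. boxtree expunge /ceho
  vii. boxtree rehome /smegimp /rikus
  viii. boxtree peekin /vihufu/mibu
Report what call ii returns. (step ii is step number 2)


Answer: 1811-12-01

Derivation:
$ datewheel roll n→224
= 1811-01-01
$ datewheel lunge n→11
= 1811-12-01
$ datewheel anchor d→2002-08-06
= 2002-08-06
$ datewheel weekday
= Tuesday
$ datewheel yearhop n→10
= 2012-08-06
$ boxtree expunge p→/ceho
= ok
$ boxtree rehome s→/smegimp d→/rikus
= ok
$ boxtree peekin p→/vihufu/mibu
= ToolError: not found


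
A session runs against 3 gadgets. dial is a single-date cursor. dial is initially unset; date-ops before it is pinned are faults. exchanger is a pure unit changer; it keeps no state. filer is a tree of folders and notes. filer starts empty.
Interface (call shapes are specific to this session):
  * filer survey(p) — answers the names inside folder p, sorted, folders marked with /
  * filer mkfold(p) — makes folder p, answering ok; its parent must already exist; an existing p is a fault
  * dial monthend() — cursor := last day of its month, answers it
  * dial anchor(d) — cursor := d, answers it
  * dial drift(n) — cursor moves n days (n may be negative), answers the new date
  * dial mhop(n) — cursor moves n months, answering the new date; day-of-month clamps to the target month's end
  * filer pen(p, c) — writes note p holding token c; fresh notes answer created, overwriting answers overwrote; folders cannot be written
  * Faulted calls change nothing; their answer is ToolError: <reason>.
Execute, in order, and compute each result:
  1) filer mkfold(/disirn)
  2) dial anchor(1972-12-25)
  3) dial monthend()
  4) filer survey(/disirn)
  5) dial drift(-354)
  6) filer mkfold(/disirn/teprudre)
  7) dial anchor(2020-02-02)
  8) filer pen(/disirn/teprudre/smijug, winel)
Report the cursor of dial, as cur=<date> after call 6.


% filer mkfold /disirn
  ok
% dial anchor 1972-12-25
  1972-12-25
% dial monthend
  1972-12-31
% filer survey /disirn
  []
% dial drift -354
  1972-01-12
% filer mkfold /disirn/teprudre
  ok
% dial anchor 2020-02-02
  2020-02-02
% filer pen /disirn/teprudre/smijug winel
  created

Answer: cur=1972-01-12


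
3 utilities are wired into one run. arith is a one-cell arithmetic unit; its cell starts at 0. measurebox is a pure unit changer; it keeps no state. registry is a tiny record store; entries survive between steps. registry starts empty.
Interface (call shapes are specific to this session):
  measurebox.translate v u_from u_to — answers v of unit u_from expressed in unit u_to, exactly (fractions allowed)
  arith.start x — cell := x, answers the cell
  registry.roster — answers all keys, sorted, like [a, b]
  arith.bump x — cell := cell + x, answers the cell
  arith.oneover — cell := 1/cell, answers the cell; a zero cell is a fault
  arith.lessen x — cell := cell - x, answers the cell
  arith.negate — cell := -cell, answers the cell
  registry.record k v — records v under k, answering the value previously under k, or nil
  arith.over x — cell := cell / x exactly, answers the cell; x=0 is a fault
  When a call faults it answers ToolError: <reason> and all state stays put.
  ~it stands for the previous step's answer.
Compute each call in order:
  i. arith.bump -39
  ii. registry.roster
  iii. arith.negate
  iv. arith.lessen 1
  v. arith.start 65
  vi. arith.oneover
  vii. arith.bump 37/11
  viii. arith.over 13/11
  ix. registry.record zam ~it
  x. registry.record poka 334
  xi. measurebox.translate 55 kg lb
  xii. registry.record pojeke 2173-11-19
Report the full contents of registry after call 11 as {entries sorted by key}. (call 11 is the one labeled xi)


Answer: {poka=334, zam=2416/845}

Derivation:
# arith.bump(x→-39) ~> -39
# registry.roster() ~> []
# arith.negate() ~> 39
# arith.lessen(x→1) ~> 38
# arith.start(x→65) ~> 65
# arith.oneover() ~> 1/65
# arith.bump(x→37/11) ~> 2416/715
# arith.over(x→13/11) ~> 2416/845
# registry.record(k→zam, v→~it) ~> nil
# registry.record(k→poka, v→334) ~> nil
# measurebox.translate(v→55, u_from→kg, u_to→lb) ~> 500000000/4123567
# registry.record(k→pojeke, v→2173-11-19) ~> nil


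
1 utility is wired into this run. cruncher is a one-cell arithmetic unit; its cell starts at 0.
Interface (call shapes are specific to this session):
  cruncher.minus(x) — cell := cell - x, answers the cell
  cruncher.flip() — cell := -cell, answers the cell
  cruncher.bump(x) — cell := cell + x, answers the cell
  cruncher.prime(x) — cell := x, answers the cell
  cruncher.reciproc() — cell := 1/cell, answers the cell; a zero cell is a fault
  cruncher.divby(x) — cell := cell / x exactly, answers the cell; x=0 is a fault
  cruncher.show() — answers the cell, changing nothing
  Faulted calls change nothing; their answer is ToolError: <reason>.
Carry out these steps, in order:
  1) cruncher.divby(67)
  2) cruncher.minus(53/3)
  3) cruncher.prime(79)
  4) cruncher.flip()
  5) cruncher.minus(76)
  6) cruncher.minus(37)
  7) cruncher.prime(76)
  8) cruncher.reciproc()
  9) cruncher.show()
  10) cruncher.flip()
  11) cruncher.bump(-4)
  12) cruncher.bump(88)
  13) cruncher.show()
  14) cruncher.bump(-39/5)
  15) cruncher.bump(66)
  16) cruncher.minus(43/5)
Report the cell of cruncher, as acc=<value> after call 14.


Answer: acc=28951/380

Derivation:
-- cruncher.divby(x=67) == 0
-- cruncher.minus(x=53/3) == -53/3
-- cruncher.prime(x=79) == 79
-- cruncher.flip() == -79
-- cruncher.minus(x=76) == -155
-- cruncher.minus(x=37) == -192
-- cruncher.prime(x=76) == 76
-- cruncher.reciproc() == 1/76
-- cruncher.show() == 1/76
-- cruncher.flip() == -1/76
-- cruncher.bump(x=-4) == -305/76
-- cruncher.bump(x=88) == 6383/76
-- cruncher.show() == 6383/76
-- cruncher.bump(x=-39/5) == 28951/380
-- cruncher.bump(x=66) == 54031/380
-- cruncher.minus(x=43/5) == 50763/380


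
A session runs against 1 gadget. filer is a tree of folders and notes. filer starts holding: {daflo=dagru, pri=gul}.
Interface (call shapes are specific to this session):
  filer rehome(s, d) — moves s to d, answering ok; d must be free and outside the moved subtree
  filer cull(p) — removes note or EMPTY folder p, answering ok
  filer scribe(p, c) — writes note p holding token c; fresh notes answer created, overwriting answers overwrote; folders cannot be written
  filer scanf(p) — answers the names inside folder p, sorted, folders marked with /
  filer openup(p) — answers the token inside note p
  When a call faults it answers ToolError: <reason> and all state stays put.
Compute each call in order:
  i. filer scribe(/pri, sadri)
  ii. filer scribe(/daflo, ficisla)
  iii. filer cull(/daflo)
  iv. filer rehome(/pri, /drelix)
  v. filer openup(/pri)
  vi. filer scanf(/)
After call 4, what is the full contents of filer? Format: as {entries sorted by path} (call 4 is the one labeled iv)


Do: filer scribe[p→/pri; c→sadri]
See: overwrote
Do: filer scribe[p→/daflo; c→ficisla]
See: overwrote
Do: filer cull[p→/daflo]
See: ok
Do: filer rehome[s→/pri; d→/drelix]
See: ok
Do: filer openup[p→/pri]
See: ToolError: not found
Do: filer scanf[p→/]
See: [drelix]

Answer: {drelix=sadri}


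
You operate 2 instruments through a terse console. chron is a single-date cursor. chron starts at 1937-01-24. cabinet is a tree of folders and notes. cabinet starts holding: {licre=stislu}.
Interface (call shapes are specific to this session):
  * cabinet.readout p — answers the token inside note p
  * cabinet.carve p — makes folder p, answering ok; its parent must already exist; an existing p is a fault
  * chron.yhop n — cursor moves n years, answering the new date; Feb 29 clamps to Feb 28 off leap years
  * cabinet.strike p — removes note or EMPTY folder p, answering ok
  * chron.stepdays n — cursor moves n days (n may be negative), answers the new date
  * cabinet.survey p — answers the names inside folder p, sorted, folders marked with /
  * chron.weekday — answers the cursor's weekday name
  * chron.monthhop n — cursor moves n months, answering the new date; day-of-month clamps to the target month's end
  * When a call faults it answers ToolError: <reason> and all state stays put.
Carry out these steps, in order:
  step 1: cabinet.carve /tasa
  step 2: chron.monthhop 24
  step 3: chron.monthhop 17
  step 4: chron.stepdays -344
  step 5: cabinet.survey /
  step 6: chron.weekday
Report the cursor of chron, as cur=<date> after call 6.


Answer: cur=1939-07-16

Derivation:
;; cabinet.carve(p=/tasa) ~> ok
;; chron.monthhop(n=24) ~> 1939-01-24
;; chron.monthhop(n=17) ~> 1940-06-24
;; chron.stepdays(n=-344) ~> 1939-07-16
;; cabinet.survey(p=/) ~> [licre, tasa/]
;; chron.weekday() ~> Sunday
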